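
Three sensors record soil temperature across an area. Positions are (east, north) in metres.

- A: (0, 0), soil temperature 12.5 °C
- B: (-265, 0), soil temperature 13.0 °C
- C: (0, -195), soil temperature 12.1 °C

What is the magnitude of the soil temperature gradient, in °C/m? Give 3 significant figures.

0.00279 °C/m

∂T/∂x = (13.0 − 12.5) / (-265 − 0) = -0.001887
∂T/∂y = (12.1 − 12.5) / (-195 − 0) = +0.002051
|∇f| = √(-0.001887² + 0.002051²) = 0.002787 °C/m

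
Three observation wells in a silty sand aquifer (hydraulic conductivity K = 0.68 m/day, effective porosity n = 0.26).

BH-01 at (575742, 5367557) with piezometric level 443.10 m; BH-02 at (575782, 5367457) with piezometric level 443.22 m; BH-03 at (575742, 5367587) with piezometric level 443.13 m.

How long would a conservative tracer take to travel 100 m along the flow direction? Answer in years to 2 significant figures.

19 years

With h = a·x + b·y + c and BH-01 as origin, the differences give:
  40·a + (-100)·b = +0.12
  0·a + 30·b = +0.03
Eliminate b (×30 and ×(-100), subtract): 1200·a = 6.600 → a = ∂h/∂x = +0.005500
Back-substitute: b = ∂h/∂y = +0.0010000.
|∇h| = √(0.005500² + 0.0010000²) = 0.00559
Seepage velocity v = K·i/n = 0.68 × 0.00559 / 0.26 = 0.01462 m/day.
t = 100 / 0.01462 = 6840 days = 18.7 years.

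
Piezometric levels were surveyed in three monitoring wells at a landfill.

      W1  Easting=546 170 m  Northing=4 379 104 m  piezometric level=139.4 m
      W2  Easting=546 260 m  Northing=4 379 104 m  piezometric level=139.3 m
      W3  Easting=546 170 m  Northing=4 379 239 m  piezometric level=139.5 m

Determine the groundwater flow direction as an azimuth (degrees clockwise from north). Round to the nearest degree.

∂h/∂x = (139.3 − 139.4) / (546260 − 546170) = -0.001111
∂h/∂y = (139.5 − 139.4) / (4379239 − 4379104) = +0.0007407
Flow direction (−∇h) has components (+0.001111 E, -0.0007407 N).
Azimuth = atan2(E, N) = atan2(+0.001111, -0.0007407) = 123.7° ≈ 124°.

124°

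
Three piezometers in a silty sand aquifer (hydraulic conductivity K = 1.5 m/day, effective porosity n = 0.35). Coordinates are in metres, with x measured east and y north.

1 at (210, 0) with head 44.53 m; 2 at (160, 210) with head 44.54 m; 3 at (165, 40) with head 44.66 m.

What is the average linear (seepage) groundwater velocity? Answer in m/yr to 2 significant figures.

Three-point gradient (reference 1): Δ to 2 = (-50, 210, +0.01), Δ to 3 = (-45, 40, +0.13).
∂h/∂x = -0.003611, ∂h/∂y = -0.0008121 (det = 7450).
|∇h| = √(-0.003611² + -0.0008121²) = 0.003701
Seepage velocity v = K·i/n = 1.5 × 0.003701 / 0.35 = 0.01586 m/day = 5.793 m/yr.

5.8 m/yr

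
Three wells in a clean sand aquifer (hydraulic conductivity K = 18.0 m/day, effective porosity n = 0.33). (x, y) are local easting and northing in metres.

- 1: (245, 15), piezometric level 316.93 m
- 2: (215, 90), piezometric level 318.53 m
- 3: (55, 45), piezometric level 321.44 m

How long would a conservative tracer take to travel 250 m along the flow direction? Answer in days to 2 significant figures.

180 days

Taking 1 as reference: 2−1 = (-30, 75, +1.60); 3−1 = (-190, 30, +4.51).
Determinant of the coordinate differences = (-30)·30 − (-190)·75 = 13350.
∂h/∂x = [(+1.60)·30 − (+4.51)·75] / 13350 = -0.02174
∂h/∂y = [(-30)·(+4.51) − (-190)·(+1.60)] / 13350 = +0.01264
|∇h| = √(-0.02174² + 0.01264²) = 0.02515
Seepage velocity v = K·i/n = 18.0 × 0.02515 / 0.33 = 1.372 m/day.
t = 250 / 1.372 = 182.2 days.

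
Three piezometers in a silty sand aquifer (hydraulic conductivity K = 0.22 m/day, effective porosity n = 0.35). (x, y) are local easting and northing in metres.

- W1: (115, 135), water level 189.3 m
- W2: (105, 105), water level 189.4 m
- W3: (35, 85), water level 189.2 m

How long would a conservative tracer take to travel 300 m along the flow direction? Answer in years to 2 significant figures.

210 years

Differences from W1: to W2 (Δx, Δy, Δh) = (-10, -30, +0.1); to W3 = (-80, -50, -0.1).
Determinant of the coordinate differences = (-10)·(-50) − (-80)·(-30) = -1900.
∂h/∂x = [(+0.1)·(-50) − (-0.1)·(-30)] / -1900 = +0.004211
∂h/∂y = [(-10)·(-0.1) − (-80)·(+0.1)] / -1900 = -0.004737
|∇h| = √(0.004211² + -0.004737²) = 0.006338
Seepage velocity v = K·i/n = 0.22 × 0.006338 / 0.35 = 0.003984 m/day.
t = 300 / 0.003984 = 7.53e+04 days = 206 years.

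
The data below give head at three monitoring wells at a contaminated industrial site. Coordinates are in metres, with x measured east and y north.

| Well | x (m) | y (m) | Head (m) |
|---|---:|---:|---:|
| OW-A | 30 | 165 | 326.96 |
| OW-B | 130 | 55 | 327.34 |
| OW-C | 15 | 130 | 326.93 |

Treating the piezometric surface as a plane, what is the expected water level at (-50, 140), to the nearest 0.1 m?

With h = a·x + b·y + c and OW-A as origin, the differences give:
  100·a + (-110)·b = +0.38
  (-15)·a + (-35)·b = -0.03
Eliminate b (×(-35) and ×(-110), subtract): -5150·a = -16.600 → a = ∂h/∂x = +0.003223
Back-substitute: b = ∂h/∂y = -0.0005243.
h(-50, 140) = 326.96 + (+0.003223)·(-80) + (-0.0005243)·(-25) = 326.96 -0.258 +0.013 = 326.715 m.

326.7 m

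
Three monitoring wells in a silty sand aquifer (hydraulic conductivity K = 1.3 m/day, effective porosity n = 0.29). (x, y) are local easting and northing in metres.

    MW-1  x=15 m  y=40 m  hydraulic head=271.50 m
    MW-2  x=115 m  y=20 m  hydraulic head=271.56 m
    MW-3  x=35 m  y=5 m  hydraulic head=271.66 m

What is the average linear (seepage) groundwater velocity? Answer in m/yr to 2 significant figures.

With h = a·x + b·y + c and MW-1 as origin, the differences give:
  100·a + (-20)·b = +0.06
  20·a + (-35)·b = +0.16
Eliminate b (×(-35) and ×(-20), subtract): -3100·a = 1.100 → a = ∂h/∂x = -0.0003548
Back-substitute: b = ∂h/∂y = -0.004774.
|∇h| = √(-0.0003548² + -0.004774²) = 0.004787
Seepage velocity v = K·i/n = 1.3 × 0.004787 / 0.29 = 0.02146 m/day = 7.838 m/yr.

7.8 m/yr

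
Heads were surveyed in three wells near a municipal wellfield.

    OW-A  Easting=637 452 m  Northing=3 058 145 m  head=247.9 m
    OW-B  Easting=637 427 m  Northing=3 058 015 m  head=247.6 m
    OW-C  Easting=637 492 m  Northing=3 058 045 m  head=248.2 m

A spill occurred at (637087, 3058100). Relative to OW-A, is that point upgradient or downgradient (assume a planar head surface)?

downgradient

With h = a·x + b·y + c and OW-A as origin, the differences give:
  (-25)·a + (-130)·b = -0.3
  40·a + (-100)·b = +0.3
Eliminate b (×(-100) and ×(-130), subtract): 7700·a = 69.00 → a = ∂h/∂x = +0.008961
Back-substitute: b = ∂h/∂y = +0.0005844.
Head at (637087, 3058100) = 247.9 + (+0.008961)·(-365) + (+0.0005844)·(-45) = 244.60 m.
That is lower than the 247.9 m at OW-A, so the point is downgradient.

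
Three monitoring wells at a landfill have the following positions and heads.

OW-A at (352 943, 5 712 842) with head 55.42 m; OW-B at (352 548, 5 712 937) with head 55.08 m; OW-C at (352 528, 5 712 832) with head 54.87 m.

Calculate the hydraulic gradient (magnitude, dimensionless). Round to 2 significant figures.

Differences from OW-A: to OW-B (Δx, Δy, Δh) = (-395, 95, -0.34); to OW-C = (-415, -10, -0.55).
Determinant of the coordinate differences = (-395)·(-10) − (-415)·95 = 43375.
∂h/∂x = [(-0.34)·(-10) − (-0.55)·95] / 43375 = +0.001283
∂h/∂y = [(-395)·(-0.55) − (-415)·(-0.34)] / 43375 = +0.001756
|∇h| = √(0.001283² + 0.001756²) = 0.002175

0.0022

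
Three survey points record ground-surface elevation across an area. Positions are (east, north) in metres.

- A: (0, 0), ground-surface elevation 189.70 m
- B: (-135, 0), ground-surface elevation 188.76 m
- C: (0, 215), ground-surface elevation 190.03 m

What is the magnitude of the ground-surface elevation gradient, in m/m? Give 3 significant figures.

0.00713 m/m

∂z/∂x = (188.76 − 189.70) / (-135 − 0) = +0.006963
∂z/∂y = (190.03 − 189.70) / (215 − 0) = +0.001535
|∇f| = √(0.006963² + 0.001535²) = 0.00713 m/m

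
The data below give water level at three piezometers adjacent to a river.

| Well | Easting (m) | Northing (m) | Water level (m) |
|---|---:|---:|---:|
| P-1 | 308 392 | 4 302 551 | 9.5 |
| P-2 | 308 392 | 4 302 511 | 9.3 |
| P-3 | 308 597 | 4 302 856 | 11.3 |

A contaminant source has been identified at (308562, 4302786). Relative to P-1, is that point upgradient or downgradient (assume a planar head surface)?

upgradient

With h = a·x + b·y + c and P-1 as origin, the differences give:
  0·a + (-40)·b = -0.2
  205·a + 305·b = +1.8
Eliminate b (×305 and ×(-40), subtract): 8200·a = 11.00 → a = ∂h/∂x = +0.001341
Back-substitute: b = ∂h/∂y = +0.005000.
Head at (308562, 4302786) = 9.5 + (+0.001341)·(170) + (+0.005000)·(235) = 10.90 m.
That is higher than the 9.5 m at P-1, so the point is upgradient.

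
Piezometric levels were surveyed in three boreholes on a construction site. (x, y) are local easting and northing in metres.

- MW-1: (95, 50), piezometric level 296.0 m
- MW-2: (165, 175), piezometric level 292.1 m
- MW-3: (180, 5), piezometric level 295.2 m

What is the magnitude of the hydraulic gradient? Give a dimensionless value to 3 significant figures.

0.0283

Differences from MW-1: to MW-2 (Δx, Δy, Δh) = (70, 125, -3.9); to MW-3 = (85, -45, -0.8).
Determinant of the coordinate differences = 70·(-45) − 85·125 = -13775.
∂h/∂x = [(-3.9)·(-45) − (-0.8)·125] / -13775 = -0.02000
∂h/∂y = [70·(-0.8) − 85·(-3.9)] / -13775 = -0.02000
|∇h| = √(-0.02000² + -0.02000²) = 0.02828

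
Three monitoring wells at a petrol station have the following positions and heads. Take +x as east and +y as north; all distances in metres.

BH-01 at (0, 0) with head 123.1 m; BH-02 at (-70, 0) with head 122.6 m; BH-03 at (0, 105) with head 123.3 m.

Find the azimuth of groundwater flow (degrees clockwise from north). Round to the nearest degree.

255°

∂h/∂x = (122.6 − 123.1) / (-70 − 0) = +0.007143
∂h/∂y = (123.3 − 123.1) / (105 − 0) = +0.001905
Flow direction (−∇h) has components (-0.007143 E, -0.001905 N).
Azimuth = atan2(E, N) = atan2(-0.007143, -0.001905) = 255.1° ≈ 255°.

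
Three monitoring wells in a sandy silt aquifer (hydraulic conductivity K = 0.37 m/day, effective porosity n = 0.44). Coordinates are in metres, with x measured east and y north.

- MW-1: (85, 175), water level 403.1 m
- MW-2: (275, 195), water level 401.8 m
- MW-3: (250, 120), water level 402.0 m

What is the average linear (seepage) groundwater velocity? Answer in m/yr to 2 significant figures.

2.1 m/yr

Three-point gradient (reference MW-1): Δ to MW-2 = (190, 20, -1.3), Δ to MW-3 = (165, -55, -1.1).
∂h/∂x = -0.006800, ∂h/∂y = -0.0004000 (det = -13750).
|∇h| = √(-0.006800² + -0.0004000²) = 0.006812
Seepage velocity v = K·i/n = 0.37 × 0.006812 / 0.44 = 0.005728 m/day = 2.092 m/yr.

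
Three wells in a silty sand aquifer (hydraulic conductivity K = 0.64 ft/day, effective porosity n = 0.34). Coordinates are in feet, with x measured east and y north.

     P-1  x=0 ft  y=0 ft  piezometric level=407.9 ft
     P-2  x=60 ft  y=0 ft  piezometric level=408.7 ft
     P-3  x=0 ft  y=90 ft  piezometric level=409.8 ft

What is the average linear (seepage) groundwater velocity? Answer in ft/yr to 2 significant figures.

17 ft/yr

∂h/∂x = (408.7 − 407.9) / (60 − 0) = +0.01333
∂h/∂y = (409.8 − 407.9) / (90 − 0) = +0.02111
|∇h| = √(0.01333² + 0.02111²) = 0.02497
Seepage velocity v = K·i/n = 0.64 × 0.02497 / 0.34 = 0.047 ft/day = 17.17 ft/yr.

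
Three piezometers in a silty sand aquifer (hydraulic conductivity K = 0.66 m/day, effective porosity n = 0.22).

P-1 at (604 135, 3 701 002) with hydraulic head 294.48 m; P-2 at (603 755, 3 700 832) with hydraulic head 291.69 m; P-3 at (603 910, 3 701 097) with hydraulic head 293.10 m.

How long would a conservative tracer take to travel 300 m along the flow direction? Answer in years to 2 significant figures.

Three-point gradient (reference P-1): Δ to P-2 = (-380, -170, -2.79), Δ to P-3 = (-225, 95, -1.38).
∂h/∂x = +0.006720, ∂h/∂y = +0.001390 (det = -74350).
|∇h| = √(0.006720² + 0.001390²) = 0.006862
Seepage velocity v = K·i/n = 0.66 × 0.006862 / 0.22 = 0.02059 m/day.
t = 300 / 0.02059 = 1.457e+04 days = 39.9 years.

40 years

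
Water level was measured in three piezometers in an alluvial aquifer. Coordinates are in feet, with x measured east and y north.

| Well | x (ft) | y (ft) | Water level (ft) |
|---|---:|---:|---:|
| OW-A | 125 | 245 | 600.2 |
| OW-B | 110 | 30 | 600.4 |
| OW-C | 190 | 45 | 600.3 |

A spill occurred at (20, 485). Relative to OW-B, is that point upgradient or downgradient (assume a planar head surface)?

With h = a·x + b·y + c and OW-A as origin, the differences give:
  (-15)·a + (-215)·b = +0.2
  65·a + (-200)·b = +0.1
Eliminate b (×(-200) and ×(-215), subtract): 16975·a = -18.50 → a = ∂h/∂x = -0.001090
Back-substitute: b = ∂h/∂y = -0.0008542.
Head at (20, 485) = 600.2 + (-0.001090)·(-105) + (-0.0008542)·(240) = 600.11 ft.
That is lower than the 600.4 ft at OW-B, so the point is downgradient.

downgradient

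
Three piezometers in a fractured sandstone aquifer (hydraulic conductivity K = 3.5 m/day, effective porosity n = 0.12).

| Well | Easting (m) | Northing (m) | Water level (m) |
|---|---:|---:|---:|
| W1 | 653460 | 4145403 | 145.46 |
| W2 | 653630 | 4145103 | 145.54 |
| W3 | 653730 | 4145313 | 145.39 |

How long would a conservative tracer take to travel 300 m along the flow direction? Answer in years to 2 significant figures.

42 years

With h = a·x + b·y + c and W1 as origin, the differences give:
  170·a + (-300)·b = +0.08
  270·a + (-90)·b = -0.07
Eliminate b (×(-90) and ×(-300), subtract): 65700·a = -28.200 → a = ∂h/∂x = -0.0004292
Back-substitute: b = ∂h/∂y = -0.0005099.
|∇h| = √(-0.0004292² + -0.0005099²) = 0.0006665
Seepage velocity v = K·i/n = 3.5 × 0.0006665 / 0.12 = 0.01944 m/day.
t = 300 / 0.01944 = 1.543e+04 days = 42.2 years.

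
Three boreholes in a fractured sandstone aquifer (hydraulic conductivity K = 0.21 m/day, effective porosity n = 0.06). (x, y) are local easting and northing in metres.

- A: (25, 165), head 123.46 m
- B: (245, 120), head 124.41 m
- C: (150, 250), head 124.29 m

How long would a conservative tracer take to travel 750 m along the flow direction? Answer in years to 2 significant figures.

110 years

Taking A as reference: B−A = (220, -45, +0.95); C−A = (125, 85, +0.83).
Solve a·Δx + b·Δy = Δh: det = 220·85 − 125·(-45) = 24325.
∂h/∂x = [(+0.95)·85 − (+0.83)·(-45)] / 24325 = +0.004855
∂h/∂y = [220·(+0.83) − 125·(+0.95)] / 24325 = +0.002625
|∇h| = √(0.004855² + 0.002625²) = 0.005519
Seepage velocity v = K·i/n = 0.21 × 0.005519 / 0.06 = 0.01932 m/day.
t = 750 / 0.01932 = 3.882e+04 days = 106 years.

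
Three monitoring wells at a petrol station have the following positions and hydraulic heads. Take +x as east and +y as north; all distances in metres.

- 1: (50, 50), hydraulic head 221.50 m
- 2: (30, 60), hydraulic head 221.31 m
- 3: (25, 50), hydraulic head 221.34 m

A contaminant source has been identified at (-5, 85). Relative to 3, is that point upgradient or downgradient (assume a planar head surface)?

With h = a·x + b·y + c and 1 as origin, the differences give:
  (-20)·a + 10·b = -0.19
  (-25)·a + 0·b = -0.16
Eliminate b (×0 and ×10, subtract): 250·a = 1.600 → a = ∂h/∂x = +0.006400
Back-substitute: b = ∂h/∂y = -0.006200.
Head at (-5, 85) = 221.50 + (+0.006400)·(-55) + (-0.006200)·(35) = 220.93 m.
That is lower than the 221.34 m at 3, so the point is downgradient.

downgradient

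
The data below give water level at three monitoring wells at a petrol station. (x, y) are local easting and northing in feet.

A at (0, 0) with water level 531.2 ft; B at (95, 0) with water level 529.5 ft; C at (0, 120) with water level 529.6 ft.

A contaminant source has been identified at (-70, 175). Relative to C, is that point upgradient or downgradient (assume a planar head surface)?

∂h/∂x = (529.5 − 531.2) / (95 − 0) = -0.01789
∂h/∂y = (529.6 − 531.2) / (120 − 0) = -0.01333
Head at (-70, 175) = 531.2 + (-0.01789)·(-70) + (-0.01333)·(175) = 530.12 ft.
That is higher than the 529.6 ft at C, so the point is upgradient.

upgradient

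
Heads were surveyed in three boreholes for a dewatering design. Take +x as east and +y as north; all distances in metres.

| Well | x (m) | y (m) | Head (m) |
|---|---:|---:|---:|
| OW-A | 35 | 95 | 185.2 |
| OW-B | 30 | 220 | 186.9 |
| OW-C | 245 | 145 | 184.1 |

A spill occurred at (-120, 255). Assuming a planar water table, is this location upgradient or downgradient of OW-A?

upgradient

With h = a·x + b·y + c and OW-A as origin, the differences give:
  (-5)·a + 125·b = +1.7
  210·a + 50·b = -1.1
Eliminate b (×50 and ×125, subtract): -26500·a = 222.50 → a = ∂h/∂x = -0.008396
Back-substitute: b = ∂h/∂y = +0.01326.
Head at (-120, 255) = 185.2 + (-0.008396)·(-155) + (+0.01326)·(160) = 188.62 m.
That is higher than the 185.2 m at OW-A, so the point is upgradient.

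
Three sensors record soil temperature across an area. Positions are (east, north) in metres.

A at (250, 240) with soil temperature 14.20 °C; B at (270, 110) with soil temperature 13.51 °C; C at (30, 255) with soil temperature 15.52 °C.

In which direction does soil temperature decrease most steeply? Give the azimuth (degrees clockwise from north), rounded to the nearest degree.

Differences from A: to B (Δx, Δy, Δh) = (20, -130, -0.69); to C = (-220, 15, +1.32).
Solve a·Δx + b·Δy = ΔT: det = 20·15 − (-220)·(-130) = -28300.
∂T/∂x = [(-0.69)·15 − (+1.32)·(-130)] / -28300 = -0.005698
∂T/∂y = [20·(+1.32) − (-220)·(-0.69)] / -28300 = +0.004431
Steepest decrease is along −∇f: components (+0.005698 E, -0.004431 N).
Azimuth = atan2(+0.005698, -0.004431) = 127.9° ≈ 128°.

128°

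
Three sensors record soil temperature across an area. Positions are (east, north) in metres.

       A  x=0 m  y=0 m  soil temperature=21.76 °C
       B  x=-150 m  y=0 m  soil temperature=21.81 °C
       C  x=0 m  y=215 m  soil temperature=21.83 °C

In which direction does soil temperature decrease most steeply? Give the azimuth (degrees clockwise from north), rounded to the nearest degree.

∂T/∂x = (21.81 − 21.76) / (-150 − 0) = -0.0003333
∂T/∂y = (21.83 − 21.76) / (215 − 0) = +0.0003256
Steepest decrease is along −∇f: components (+0.0003333 E, -0.0003256 N).
Azimuth = atan2(+0.0003333, -0.0003256) = 134.3° ≈ 134°.

134°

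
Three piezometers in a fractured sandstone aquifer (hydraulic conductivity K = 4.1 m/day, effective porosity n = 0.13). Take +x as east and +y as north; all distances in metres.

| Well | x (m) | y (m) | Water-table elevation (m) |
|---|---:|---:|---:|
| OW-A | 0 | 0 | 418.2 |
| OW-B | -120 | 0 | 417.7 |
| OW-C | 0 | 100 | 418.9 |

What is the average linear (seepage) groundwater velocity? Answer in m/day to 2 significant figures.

0.26 m/day

∂h/∂x = (417.7 − 418.2) / (-120 − 0) = +0.004167
∂h/∂y = (418.9 − 418.2) / (100 − 0) = +0.007000
|∇h| = √(0.004167² + 0.007000²) = 0.008146
Seepage velocity v = K·i/n = 4.1 × 0.008146 / 0.13 = 0.2569 m/day.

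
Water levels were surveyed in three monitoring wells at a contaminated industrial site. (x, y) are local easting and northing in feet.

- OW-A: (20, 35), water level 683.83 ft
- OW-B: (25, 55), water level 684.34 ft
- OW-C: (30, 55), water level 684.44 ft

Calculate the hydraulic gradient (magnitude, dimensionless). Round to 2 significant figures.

Taking OW-A as reference: OW-B−OW-A = (5, 20, +0.51); OW-C−OW-A = (10, 20, +0.61).
Solve a·Δx + b·Δy = Δh: det = 5·20 − 10·20 = -100.
∂h/∂x = [(+0.51)·20 − (+0.61)·20] / -100 = +0.02000
∂h/∂y = [5·(+0.61) − 10·(+0.51)] / -100 = +0.02050
|∇h| = √(0.02000² + 0.02050²) = 0.02864

0.029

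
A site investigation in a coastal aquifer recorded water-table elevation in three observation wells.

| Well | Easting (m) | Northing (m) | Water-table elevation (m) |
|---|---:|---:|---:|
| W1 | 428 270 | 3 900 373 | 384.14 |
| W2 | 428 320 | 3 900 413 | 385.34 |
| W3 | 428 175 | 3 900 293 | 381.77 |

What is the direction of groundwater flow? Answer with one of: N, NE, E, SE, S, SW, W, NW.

Differences from W1: to W2 (Δx, Δy, Δh) = (50, 40, +1.20); to W3 = (-95, -80, -2.37).
Solve a·Δx + b·Δy = Δh: det = 50·(-80) − (-95)·40 = -200.
∂h/∂x = [(+1.20)·(-80) − (-2.37)·40] / -200 = +0.006000
∂h/∂y = [50·(-2.37) − (-95)·(+1.20)] / -200 = +0.02250
Flow = −∇h = (-0.006000 east, -0.02250 north), which points south.

S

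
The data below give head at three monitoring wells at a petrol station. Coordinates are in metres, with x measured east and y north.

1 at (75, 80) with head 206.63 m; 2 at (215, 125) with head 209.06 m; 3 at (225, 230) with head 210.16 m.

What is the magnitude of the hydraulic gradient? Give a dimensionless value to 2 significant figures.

0.017

With h = a·x + b·y + c and 1 as origin, the differences give:
  140·a + 45·b = +2.43
  150·a + 150·b = +3.53
Eliminate b (×150 and ×45, subtract): 14250·a = 205.650 → a = ∂h/∂x = +0.01443
Back-substitute: b = ∂h/∂y = +0.009102.
|∇h| = √(0.01443² + 0.009102²) = 0.01706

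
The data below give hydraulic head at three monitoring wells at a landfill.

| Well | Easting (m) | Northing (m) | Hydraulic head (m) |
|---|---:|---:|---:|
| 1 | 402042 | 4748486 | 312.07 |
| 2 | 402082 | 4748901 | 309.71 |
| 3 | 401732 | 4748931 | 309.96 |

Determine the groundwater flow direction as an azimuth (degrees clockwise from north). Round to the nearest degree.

012°

Three-point gradient (reference 1): Δ to 2 = (40, 415, -2.36), Δ to 3 = (-310, 445, -2.11).
∂h/∂x = -0.001192, ∂h/∂y = -0.005572 (det = 146450).
Flow direction (−∇h) has components (+0.001192 E, +0.005572 N).
Azimuth = atan2(E, N) = atan2(+0.001192, +0.005572) = 12.1° ≈ 012°.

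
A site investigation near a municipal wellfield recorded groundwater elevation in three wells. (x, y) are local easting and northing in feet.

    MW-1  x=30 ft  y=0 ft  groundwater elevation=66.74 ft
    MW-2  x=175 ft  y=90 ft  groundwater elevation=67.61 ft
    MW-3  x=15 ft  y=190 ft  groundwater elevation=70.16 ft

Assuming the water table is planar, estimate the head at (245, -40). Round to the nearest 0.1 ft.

65.0 ft

Taking MW-1 as reference: MW-2−MW-1 = (145, 90, +0.87); MW-3−MW-1 = (-15, 190, +3.42).
Solve a·Δx + b·Δy = Δh: det = 145·190 − (-15)·90 = 28900.
∂h/∂x = [(+0.87)·190 − (+3.42)·90] / 28900 = -0.004931
∂h/∂y = [145·(+3.42) − (-15)·(+0.87)] / 28900 = +0.01761
h(245, -40) = 66.74 + (-0.004931)·(215) + (+0.01761)·(-40) = 66.74 -1.060 -0.704 = 64.975 ft.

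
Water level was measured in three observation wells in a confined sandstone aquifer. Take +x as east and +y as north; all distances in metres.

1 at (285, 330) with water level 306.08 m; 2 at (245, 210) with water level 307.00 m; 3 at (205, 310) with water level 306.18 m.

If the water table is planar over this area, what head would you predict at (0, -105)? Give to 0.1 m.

Differences from 1: to 2 (Δx, Δy, Δh) = (-40, -120, +0.92); to 3 = (-80, -20, +0.10).
Solve a·Δx + b·Δy = Δh: det = (-40)·(-20) − (-80)·(-120) = -8800.
∂h/∂x = [(+0.92)·(-20) − (+0.10)·(-120)] / -8800 = +0.0007273
∂h/∂y = [(-40)·(+0.10) − (-80)·(+0.92)] / -8800 = -0.007909
h(0, -105) = 306.08 + (+0.0007273)·(-285) + (-0.007909)·(-435) = 306.08 -0.207 +3.440 = 309.313 m.

309.3 m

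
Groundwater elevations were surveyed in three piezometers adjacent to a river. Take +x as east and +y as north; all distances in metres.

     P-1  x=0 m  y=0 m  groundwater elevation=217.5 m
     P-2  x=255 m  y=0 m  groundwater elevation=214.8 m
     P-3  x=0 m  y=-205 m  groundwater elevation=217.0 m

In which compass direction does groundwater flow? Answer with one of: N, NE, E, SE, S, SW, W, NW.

E

∂h/∂x = (214.8 − 217.5) / (255 − 0) = -0.01059
∂h/∂y = (217.0 − 217.5) / (-205 − 0) = +0.002439
Flow = −∇h = (+0.01059 east, -0.002439 north), which points east.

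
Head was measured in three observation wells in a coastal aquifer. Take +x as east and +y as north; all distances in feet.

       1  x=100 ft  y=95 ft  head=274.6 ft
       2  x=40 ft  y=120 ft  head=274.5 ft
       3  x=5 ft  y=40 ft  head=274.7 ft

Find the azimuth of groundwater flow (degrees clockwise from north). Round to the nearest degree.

Three-point gradient (reference 1): Δ to 2 = (-60, 25, -0.1), Δ to 3 = (-95, -55, +0.1).
∂h/∂x = +0.0005286, ∂h/∂y = -0.002731 (det = 5675).
Flow direction (−∇h) has components (-0.0005286 E, +0.002731 N).
Azimuth = atan2(E, N) = atan2(-0.0005286, +0.002731) = 349.0° ≈ 349°.

349°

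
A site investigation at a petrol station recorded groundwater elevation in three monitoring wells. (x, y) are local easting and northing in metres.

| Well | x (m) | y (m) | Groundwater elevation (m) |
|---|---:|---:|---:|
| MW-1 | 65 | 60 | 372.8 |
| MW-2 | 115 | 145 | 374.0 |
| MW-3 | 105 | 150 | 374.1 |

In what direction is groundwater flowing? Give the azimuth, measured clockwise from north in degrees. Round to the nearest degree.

Taking MW-1 as reference: MW-2−MW-1 = (50, 85, +1.2); MW-3−MW-1 = (40, 90, +1.3).
Determinant of the coordinate differences = 50·90 − 40·85 = 1100.
∂h/∂x = [(+1.2)·90 − (+1.3)·85] / 1100 = -0.002273
∂h/∂y = [50·(+1.3) − 40·(+1.2)] / 1100 = +0.01545
Flow direction (−∇h) has components (+0.002273 E, -0.01545 N).
Azimuth = atan2(E, N) = atan2(+0.002273, -0.01545) = 171.6° ≈ 172°.

172°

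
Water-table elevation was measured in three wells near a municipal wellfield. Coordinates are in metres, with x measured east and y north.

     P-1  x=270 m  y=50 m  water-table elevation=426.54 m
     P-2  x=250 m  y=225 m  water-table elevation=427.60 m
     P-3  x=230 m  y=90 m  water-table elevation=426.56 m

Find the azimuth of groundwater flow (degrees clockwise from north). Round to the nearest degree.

223°

Taking P-1 as reference: P-2−P-1 = (-20, 175, +1.06); P-3−P-1 = (-40, 40, +0.02).
Determinant of the coordinate differences = (-20)·40 − (-40)·175 = 6200.
∂h/∂x = [(+1.06)·40 − (+0.02)·175] / 6200 = +0.006274
∂h/∂y = [(-20)·(+0.02) − (-40)·(+1.06)] / 6200 = +0.006774
Flow direction (−∇h) has components (-0.006274 E, -0.006774 N).
Azimuth = atan2(E, N) = atan2(-0.006274, -0.006774) = 222.8° ≈ 223°.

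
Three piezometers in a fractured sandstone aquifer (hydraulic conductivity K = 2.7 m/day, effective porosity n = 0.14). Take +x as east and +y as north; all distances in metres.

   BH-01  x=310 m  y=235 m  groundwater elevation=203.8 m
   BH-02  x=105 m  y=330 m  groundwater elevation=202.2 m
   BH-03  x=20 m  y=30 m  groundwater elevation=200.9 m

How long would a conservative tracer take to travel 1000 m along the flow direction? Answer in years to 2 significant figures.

Three-point gradient (reference BH-01): Δ to BH-02 = (-205, 95, -1.6), Δ to BH-03 = (-290, -205, -2.9).
∂h/∂x = +0.008674, ∂h/∂y = +0.001876 (det = 69575).
|∇h| = √(0.008674² + 0.001876²) = 0.008875
Seepage velocity v = K·i/n = 2.7 × 0.008875 / 0.14 = 0.1712 m/day.
t = 1000 / 0.1712 = 5841 days = 16 years.

16 years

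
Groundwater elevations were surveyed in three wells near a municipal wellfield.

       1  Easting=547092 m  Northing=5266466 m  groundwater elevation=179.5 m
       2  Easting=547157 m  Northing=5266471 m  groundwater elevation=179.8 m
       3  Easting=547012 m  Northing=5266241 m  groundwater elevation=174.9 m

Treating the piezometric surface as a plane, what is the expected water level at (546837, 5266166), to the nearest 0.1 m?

172.9 m

Differences from 1: to 2 (Δx, Δy, Δh) = (65, 5, +0.3); to 3 = (-80, -225, -4.6).
Determinant of the coordinate differences = 65·(-225) − (-80)·5 = -14225.
∂h/∂x = [(+0.3)·(-225) − (-4.6)·5] / -14225 = +0.003128
∂h/∂y = [65·(-4.6) − (-80)·(+0.3)] / -14225 = +0.01933
h(546837, 5266166) = 179.5 + (+0.003128)·(-255) + (+0.01933)·(-300) = 179.5 -0.798 -5.800 = 172.903 m.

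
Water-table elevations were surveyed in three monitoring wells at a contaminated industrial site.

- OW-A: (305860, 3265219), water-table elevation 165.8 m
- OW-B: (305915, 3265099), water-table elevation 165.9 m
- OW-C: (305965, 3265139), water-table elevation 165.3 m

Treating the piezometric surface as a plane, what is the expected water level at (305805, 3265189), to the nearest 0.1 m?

Taking OW-A as reference: OW-B−OW-A = (55, -120, +0.1); OW-C−OW-A = (105, -80, -0.5).
Determinant of the coordinate differences = 55·(-80) − 105·(-120) = 8200.
∂h/∂x = [(+0.1)·(-80) − (-0.5)·(-120)] / 8200 = -0.008293
∂h/∂y = [55·(-0.5) − 105·(+0.1)] / 8200 = -0.004634
h(305805, 3265189) = 165.8 + (-0.008293)·(-55) + (-0.004634)·(-30) = 165.8 +0.456 +0.139 = 166.395 m.

166.4 m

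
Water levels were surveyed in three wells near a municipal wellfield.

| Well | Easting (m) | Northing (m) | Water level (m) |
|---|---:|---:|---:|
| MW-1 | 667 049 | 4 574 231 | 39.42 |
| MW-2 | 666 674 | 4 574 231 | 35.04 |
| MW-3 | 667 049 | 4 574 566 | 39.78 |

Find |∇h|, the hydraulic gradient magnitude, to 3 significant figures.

∂h/∂x = (35.04 − 39.42) / (666674 − 667049) = +0.01168
∂h/∂y = (39.78 − 39.42) / (4574566 − 4574231) = +0.001075
|∇h| = √(0.01168² + 0.001075²) = 0.01173

0.0117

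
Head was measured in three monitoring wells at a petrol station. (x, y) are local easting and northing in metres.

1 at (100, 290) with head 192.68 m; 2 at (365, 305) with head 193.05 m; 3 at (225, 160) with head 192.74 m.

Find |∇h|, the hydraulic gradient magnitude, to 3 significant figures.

With h = a·x + b·y + c and 1 as origin, the differences give:
  265·a + 15·b = +0.37
  125·a + (-130)·b = +0.06
Eliminate b (×(-130) and ×15, subtract): -36325·a = -49.000 → a = ∂h/∂x = +0.001349
Back-substitute: b = ∂h/∂y = +0.0008355.
|∇h| = √(0.001349² + 0.0008355²) = 0.001587

0.00159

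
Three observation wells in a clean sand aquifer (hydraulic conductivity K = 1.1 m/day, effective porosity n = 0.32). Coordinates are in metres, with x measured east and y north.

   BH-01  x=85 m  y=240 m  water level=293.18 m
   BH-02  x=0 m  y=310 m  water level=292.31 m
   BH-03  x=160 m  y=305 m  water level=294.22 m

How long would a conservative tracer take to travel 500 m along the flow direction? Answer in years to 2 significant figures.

With h = a·x + b·y + c and BH-01 as origin, the differences give:
  (-85)·a + 70·b = -0.87
  75·a + 65·b = +1.04
Eliminate b (×65 and ×70, subtract): -10775·a = -129.350 → a = ∂h/∂x = +0.01200
Back-substitute: b = ∂h/∂y = +0.002148.
|∇h| = √(0.01200² + 0.002148²) = 0.01219
Seepage velocity v = K·i/n = 1.1 × 0.01219 / 0.32 = 0.0419 m/day.
t = 500 / 0.0419 = 1.193e+04 days = 32.7 years.

33 years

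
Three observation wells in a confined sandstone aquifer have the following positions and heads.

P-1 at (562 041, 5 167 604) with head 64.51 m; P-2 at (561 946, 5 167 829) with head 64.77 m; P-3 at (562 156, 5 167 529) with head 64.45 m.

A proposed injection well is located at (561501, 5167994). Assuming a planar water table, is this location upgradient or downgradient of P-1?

upgradient

With h = a·x + b·y + c and P-1 as origin, the differences give:
  (-95)·a + 225·b = +0.26
  115·a + (-75)·b = -0.06
Eliminate b (×(-75) and ×225, subtract): -18750·a = -6.000 → a = ∂h/∂x = +0.0003200
Back-substitute: b = ∂h/∂y = +0.001291.
Head at (561501, 5167994) = 64.51 + (+0.0003200)·(-540) + (+0.001291)·(390) = 64.84 m.
That is higher than the 64.51 m at P-1, so the point is upgradient.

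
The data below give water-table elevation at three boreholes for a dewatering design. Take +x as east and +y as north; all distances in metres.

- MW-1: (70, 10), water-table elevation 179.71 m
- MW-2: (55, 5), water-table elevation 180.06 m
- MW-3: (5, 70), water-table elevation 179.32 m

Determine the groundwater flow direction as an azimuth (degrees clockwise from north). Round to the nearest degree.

With h = a·x + b·y + c and MW-1 as origin, the differences give:
  (-15)·a + (-5)·b = +0.35
  (-65)·a + 60·b = -0.39
Eliminate b (×60 and ×(-5), subtract): -1225·a = 19.050 → a = ∂h/∂x = -0.01555
Back-substitute: b = ∂h/∂y = -0.02335.
Flow direction (−∇h) has components (+0.01555 E, +0.02335 N).
Azimuth = atan2(E, N) = atan2(+0.01555, +0.02335) = 33.7° ≈ 034°.

034°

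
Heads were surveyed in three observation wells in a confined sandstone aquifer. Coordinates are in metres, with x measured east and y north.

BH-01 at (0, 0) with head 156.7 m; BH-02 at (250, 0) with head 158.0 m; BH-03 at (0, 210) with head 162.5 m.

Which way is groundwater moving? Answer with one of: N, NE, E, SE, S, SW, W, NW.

∂h/∂x = (158.0 − 156.7) / (250 − 0) = +0.005200
∂h/∂y = (162.5 − 156.7) / (210 − 0) = +0.02762
Flow = −∇h = (-0.005200 east, -0.02762 north), which points south.

S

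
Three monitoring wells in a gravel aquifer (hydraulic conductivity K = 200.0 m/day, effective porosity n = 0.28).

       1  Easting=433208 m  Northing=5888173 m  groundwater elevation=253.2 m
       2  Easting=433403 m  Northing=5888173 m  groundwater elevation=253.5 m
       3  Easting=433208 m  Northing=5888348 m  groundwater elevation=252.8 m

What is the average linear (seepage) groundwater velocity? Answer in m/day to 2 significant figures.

2.0 m/day

∂h/∂x = (253.5 − 253.2) / (433403 − 433208) = +0.001538
∂h/∂y = (252.8 − 253.2) / (5888348 − 5888173) = -0.002286
|∇h| = √(0.001538² + -0.002286²) = 0.002755
Seepage velocity v = K·i/n = 200.0 × 0.002755 / 0.28 = 1.968 m/day.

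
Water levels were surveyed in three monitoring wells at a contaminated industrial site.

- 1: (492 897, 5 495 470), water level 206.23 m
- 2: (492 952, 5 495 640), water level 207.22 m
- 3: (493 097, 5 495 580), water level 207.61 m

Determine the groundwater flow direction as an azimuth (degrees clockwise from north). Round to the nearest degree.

226°

Differences from 1: to 2 (Δx, Δy, Δh) = (55, 170, +0.99); to 3 = (200, 110, +1.38).
Solve a·Δx + b·Δy = Δh: det = 55·110 − 200·170 = -27950.
∂h/∂x = [(+0.99)·110 − (+1.38)·170] / -27950 = +0.004497
∂h/∂y = [55·(+1.38) − 200·(+0.99)] / -27950 = +0.004369
Flow direction (−∇h) has components (-0.004497 E, -0.004369 N).
Azimuth = atan2(E, N) = atan2(-0.004497, -0.004369) = 225.8° ≈ 226°.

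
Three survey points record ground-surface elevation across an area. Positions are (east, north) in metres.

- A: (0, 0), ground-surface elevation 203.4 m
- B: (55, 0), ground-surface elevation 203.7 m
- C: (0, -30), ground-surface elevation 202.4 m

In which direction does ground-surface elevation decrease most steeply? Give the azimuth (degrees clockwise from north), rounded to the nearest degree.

189°

∂z/∂x = (203.7 − 203.4) / (55 − 0) = +0.005455
∂z/∂y = (202.4 − 203.4) / (-30 − 0) = +0.03333
Steepest decrease is along −∇f: components (-0.005455 E, -0.03333 N).
Azimuth = atan2(-0.005455, -0.03333) = 189.3° ≈ 189°.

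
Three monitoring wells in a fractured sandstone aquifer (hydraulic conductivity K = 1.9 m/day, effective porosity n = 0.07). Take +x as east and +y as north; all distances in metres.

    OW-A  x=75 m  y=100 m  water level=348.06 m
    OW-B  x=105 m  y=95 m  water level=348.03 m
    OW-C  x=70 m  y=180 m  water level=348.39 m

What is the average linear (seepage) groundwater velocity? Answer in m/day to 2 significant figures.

0.11 m/day

Taking OW-A as reference: OW-B−OW-A = (30, -5, -0.03); OW-C−OW-A = (-5, 80, +0.33).
Determinant of the coordinate differences = 30·80 − (-5)·(-5) = 2375.
∂h/∂x = [(-0.03)·80 − (+0.33)·(-5)] / 2375 = -0.0003158
∂h/∂y = [30·(+0.33) − (-5)·(-0.03)] / 2375 = +0.004105
|∇h| = √(-0.0003158² + 0.004105²) = 0.004117
Seepage velocity v = K·i/n = 1.9 × 0.004117 / 0.07 = 0.1117 m/day.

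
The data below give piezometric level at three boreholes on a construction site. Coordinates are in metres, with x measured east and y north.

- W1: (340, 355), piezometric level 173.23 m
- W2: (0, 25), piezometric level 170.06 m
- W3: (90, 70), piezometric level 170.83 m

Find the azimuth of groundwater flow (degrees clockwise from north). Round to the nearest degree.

258°

Taking W1 as reference: W2−W1 = (-340, -330, -3.17); W3−W1 = (-250, -285, -2.40).
Solve a·Δx + b·Δy = Δh: det = (-340)·(-285) − (-250)·(-330) = 14400.
∂h/∂x = [(-3.17)·(-285) − (-2.40)·(-330)] / 14400 = +0.007740
∂h/∂y = [(-340)·(-2.40) − (-250)·(-3.17)] / 14400 = +0.001632
Flow direction (−∇h) has components (-0.007740 E, -0.001632 N).
Azimuth = atan2(E, N) = atan2(-0.007740, -0.001632) = 258.1° ≈ 258°.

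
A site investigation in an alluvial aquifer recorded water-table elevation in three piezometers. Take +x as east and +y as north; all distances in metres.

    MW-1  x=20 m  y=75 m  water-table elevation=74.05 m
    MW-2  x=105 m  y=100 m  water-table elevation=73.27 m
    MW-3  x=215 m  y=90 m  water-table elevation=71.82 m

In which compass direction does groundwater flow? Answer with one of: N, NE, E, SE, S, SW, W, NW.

Differences from MW-1: to MW-2 (Δx, Δy, Δh) = (85, 25, -0.78); to MW-3 = (195, 15, -2.23).
Determinant of the coordinate differences = 85·15 − 195·25 = -3600.
∂h/∂x = [(-0.78)·15 − (-2.23)·25] / -3600 = -0.01224
∂h/∂y = [85·(-2.23) − 195·(-0.78)] / -3600 = +0.01040
Flow = −∇h = (+0.01224 east, -0.01040 north), which points southeast.

SE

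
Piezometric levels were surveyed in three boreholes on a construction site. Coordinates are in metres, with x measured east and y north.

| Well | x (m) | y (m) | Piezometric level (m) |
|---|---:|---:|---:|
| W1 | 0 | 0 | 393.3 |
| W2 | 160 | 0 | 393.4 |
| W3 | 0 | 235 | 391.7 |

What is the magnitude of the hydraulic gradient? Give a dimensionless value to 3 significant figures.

0.00684

∂h/∂x = (393.4 − 393.3) / (160 − 0) = +0.0006250
∂h/∂y = (391.7 − 393.3) / (235 − 0) = -0.006809
|∇h| = √(0.0006250² + -0.006809²) = 0.006838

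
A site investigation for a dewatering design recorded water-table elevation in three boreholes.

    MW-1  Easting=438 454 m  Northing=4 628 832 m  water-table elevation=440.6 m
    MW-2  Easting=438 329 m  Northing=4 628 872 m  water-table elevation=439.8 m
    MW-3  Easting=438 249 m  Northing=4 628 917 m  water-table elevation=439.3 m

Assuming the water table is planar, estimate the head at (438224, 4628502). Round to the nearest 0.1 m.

Differences from MW-1: to MW-2 (Δx, Δy, Δh) = (-125, 40, -0.8); to MW-3 = (-205, 85, -1.3).
Determinant of the coordinate differences = (-125)·85 − (-205)·40 = -2425.
∂h/∂x = [(-0.8)·85 − (-1.3)·40] / -2425 = +0.006598
∂h/∂y = [(-125)·(-1.3) − (-205)·(-0.8)] / -2425 = +0.0006186
h(438224, 4628502) = 440.6 + (+0.006598)·(-230) + (+0.0006186)·(-330) = 440.6 -1.518 -0.204 = 438.878 m.

438.9 m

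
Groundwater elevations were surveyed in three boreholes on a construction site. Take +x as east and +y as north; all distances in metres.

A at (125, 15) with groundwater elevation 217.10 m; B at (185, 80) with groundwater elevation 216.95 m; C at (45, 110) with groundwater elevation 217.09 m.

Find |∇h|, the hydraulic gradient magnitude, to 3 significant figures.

0.00170

Differences from A: to B (Δx, Δy, Δh) = (60, 65, -0.15); to C = (-80, 95, -0.01).
Determinant of the coordinate differences = 60·95 − (-80)·65 = 10900.
∂h/∂x = [(-0.15)·95 − (-0.01)·65] / 10900 = -0.001248
∂h/∂y = [60·(-0.01) − (-80)·(-0.15)] / 10900 = -0.001156
|∇h| = √(-0.001248² + -0.001156²) = 0.001701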